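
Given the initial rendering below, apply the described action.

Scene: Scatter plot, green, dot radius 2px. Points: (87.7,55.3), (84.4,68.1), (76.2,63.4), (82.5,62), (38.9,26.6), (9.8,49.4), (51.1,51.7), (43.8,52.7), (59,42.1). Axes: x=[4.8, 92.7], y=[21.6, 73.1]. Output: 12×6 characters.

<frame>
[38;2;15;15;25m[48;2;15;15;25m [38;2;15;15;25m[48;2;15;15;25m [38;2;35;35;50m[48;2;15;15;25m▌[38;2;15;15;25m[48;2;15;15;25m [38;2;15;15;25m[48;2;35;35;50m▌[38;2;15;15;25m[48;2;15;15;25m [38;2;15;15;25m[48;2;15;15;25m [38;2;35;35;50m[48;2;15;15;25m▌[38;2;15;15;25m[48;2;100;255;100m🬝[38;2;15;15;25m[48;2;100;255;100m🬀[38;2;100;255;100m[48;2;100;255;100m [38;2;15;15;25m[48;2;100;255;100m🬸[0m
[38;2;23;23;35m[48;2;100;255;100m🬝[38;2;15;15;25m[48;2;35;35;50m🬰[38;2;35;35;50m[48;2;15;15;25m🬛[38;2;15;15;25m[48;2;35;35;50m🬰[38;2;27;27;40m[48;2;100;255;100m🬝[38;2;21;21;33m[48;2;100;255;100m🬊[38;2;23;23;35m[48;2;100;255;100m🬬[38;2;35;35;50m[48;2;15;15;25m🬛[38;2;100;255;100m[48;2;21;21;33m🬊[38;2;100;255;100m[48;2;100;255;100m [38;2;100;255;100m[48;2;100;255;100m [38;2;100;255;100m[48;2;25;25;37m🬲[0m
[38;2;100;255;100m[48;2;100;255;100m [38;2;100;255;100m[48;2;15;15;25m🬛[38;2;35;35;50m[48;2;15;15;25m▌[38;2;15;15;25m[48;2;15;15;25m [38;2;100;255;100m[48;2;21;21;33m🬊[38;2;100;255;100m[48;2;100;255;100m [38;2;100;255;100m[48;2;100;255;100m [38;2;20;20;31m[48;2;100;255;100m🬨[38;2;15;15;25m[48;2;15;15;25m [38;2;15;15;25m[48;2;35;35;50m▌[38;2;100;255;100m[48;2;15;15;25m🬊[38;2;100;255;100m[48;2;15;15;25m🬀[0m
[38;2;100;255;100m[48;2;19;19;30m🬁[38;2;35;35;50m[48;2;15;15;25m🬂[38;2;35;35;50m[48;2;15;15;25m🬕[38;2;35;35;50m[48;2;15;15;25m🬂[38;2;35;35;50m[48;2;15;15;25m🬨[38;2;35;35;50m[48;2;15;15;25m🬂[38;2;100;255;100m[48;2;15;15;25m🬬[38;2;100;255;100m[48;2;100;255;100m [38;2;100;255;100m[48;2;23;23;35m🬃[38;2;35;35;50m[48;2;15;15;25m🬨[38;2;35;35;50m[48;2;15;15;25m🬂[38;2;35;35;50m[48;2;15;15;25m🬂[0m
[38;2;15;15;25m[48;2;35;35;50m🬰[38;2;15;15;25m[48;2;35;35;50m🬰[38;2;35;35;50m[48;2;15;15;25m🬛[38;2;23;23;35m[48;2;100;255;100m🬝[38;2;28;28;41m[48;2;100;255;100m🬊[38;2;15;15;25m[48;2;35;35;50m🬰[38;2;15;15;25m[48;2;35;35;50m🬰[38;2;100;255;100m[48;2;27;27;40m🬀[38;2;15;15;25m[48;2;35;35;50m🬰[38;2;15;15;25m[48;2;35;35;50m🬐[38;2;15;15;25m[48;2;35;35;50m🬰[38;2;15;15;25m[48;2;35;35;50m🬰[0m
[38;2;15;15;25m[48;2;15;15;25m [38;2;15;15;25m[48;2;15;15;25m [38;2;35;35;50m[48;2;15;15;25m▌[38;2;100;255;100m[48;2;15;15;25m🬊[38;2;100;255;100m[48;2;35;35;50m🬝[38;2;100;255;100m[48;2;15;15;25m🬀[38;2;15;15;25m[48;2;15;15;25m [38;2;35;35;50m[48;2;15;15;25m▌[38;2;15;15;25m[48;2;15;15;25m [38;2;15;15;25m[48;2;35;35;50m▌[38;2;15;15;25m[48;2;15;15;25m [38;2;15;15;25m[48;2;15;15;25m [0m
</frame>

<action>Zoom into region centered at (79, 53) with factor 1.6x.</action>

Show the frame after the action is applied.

<frame>
[38;2;15;15;25m[48;2;15;15;25m [38;2;15;15;25m[48;2;15;15;25m [38;2;35;35;50m[48;2;15;15;25m▌[38;2;15;15;25m[48;2;15;15;25m [38;2;23;23;35m[48;2;100;255;100m🬝[38;2;15;15;25m[48;2;100;255;100m🬈[38;2;100;255;100m[48;2;100;255;100m [38;2;100;255;100m[48;2;21;21;33m🬆[38;2;15;15;25m[48;2;15;15;25m [38;2;15;15;25m[48;2;35;35;50m▌[38;2;15;15;25m[48;2;15;15;25m [38;2;15;15;25m[48;2;15;15;25m [0m
[38;2;15;15;25m[48;2;35;35;50m🬰[38;2;15;15;25m[48;2;35;35;50m🬰[38;2;35;35;50m[48;2;15;15;25m🬛[38;2;15;15;25m[48;2;35;35;50m🬰[38;2;100;255;100m[48;2;28;28;41m🬊[38;2;100;255;100m[48;2;15;15;25m🬝[38;2;100;255;100m[48;2;15;15;25m🬝[38;2;100;255;100m[48;2;30;30;43m🬟[38;2;15;15;25m[48;2;35;35;50m🬰[38;2;15;15;25m[48;2;35;35;50m🬐[38;2;15;15;25m[48;2;35;35;50m🬰[38;2;15;15;25m[48;2;35;35;50m🬰[0m
[38;2;15;15;25m[48;2;100;255;100m🬊[38;2;15;15;25m[48;2;15;15;25m [38;2;35;35;50m[48;2;15;15;25m▌[38;2;15;15;25m[48;2;15;15;25m [38;2;15;15;25m[48;2;35;35;50m▌[38;2;15;15;25m[48;2;15;15;25m [38;2;15;15;25m[48;2;100;255;100m🬴[38;2;100;255;100m[48;2;100;255;100m [38;2;100;255;100m[48;2;15;15;25m🬛[38;2;15;15;25m[48;2;35;35;50m▌[38;2;15;15;25m[48;2;15;15;25m [38;2;15;15;25m[48;2;15;15;25m [0m
[38;2;100;255;100m[48;2;15;15;25m🬝[38;2;100;255;100m[48;2;19;19;30m🬀[38;2;35;35;50m[48;2;15;15;25m🬕[38;2;35;35;50m[48;2;15;15;25m🬂[38;2;35;35;50m[48;2;15;15;25m🬨[38;2;35;35;50m[48;2;15;15;25m🬂[38;2;35;35;50m[48;2;15;15;25m🬂[38;2;100;255;100m[48;2;27;27;40m🬁[38;2;35;35;50m[48;2;15;15;25m🬂[38;2;35;35;50m[48;2;15;15;25m🬨[38;2;35;35;50m[48;2;15;15;25m🬂[38;2;35;35;50m[48;2;15;15;25m🬂[0m
[38;2;23;23;35m[48;2;100;255;100m🬝[38;2;15;15;25m[48;2;100;255;100m🬀[38;2;28;28;41m[48;2;100;255;100m🬊[38;2;15;15;25m[48;2;35;35;50m🬰[38;2;15;15;25m[48;2;35;35;50m🬐[38;2;15;15;25m[48;2;35;35;50m🬰[38;2;15;15;25m[48;2;35;35;50m🬰[38;2;35;35;50m[48;2;15;15;25m🬛[38;2;15;15;25m[48;2;35;35;50m🬰[38;2;15;15;25m[48;2;35;35;50m🬐[38;2;15;15;25m[48;2;35;35;50m🬰[38;2;15;15;25m[48;2;35;35;50m🬰[0m
[38;2;15;15;25m[48;2;15;15;25m [38;2;100;255;100m[48;2;15;15;25m🬊[38;2;100;255;100m[48;2;23;23;35m🬀[38;2;15;15;25m[48;2;15;15;25m [38;2;15;15;25m[48;2;35;35;50m▌[38;2;15;15;25m[48;2;15;15;25m [38;2;15;15;25m[48;2;15;15;25m [38;2;35;35;50m[48;2;15;15;25m▌[38;2;15;15;25m[48;2;15;15;25m [38;2;15;15;25m[48;2;35;35;50m▌[38;2;15;15;25m[48;2;15;15;25m [38;2;15;15;25m[48;2;15;15;25m [0m
</frame>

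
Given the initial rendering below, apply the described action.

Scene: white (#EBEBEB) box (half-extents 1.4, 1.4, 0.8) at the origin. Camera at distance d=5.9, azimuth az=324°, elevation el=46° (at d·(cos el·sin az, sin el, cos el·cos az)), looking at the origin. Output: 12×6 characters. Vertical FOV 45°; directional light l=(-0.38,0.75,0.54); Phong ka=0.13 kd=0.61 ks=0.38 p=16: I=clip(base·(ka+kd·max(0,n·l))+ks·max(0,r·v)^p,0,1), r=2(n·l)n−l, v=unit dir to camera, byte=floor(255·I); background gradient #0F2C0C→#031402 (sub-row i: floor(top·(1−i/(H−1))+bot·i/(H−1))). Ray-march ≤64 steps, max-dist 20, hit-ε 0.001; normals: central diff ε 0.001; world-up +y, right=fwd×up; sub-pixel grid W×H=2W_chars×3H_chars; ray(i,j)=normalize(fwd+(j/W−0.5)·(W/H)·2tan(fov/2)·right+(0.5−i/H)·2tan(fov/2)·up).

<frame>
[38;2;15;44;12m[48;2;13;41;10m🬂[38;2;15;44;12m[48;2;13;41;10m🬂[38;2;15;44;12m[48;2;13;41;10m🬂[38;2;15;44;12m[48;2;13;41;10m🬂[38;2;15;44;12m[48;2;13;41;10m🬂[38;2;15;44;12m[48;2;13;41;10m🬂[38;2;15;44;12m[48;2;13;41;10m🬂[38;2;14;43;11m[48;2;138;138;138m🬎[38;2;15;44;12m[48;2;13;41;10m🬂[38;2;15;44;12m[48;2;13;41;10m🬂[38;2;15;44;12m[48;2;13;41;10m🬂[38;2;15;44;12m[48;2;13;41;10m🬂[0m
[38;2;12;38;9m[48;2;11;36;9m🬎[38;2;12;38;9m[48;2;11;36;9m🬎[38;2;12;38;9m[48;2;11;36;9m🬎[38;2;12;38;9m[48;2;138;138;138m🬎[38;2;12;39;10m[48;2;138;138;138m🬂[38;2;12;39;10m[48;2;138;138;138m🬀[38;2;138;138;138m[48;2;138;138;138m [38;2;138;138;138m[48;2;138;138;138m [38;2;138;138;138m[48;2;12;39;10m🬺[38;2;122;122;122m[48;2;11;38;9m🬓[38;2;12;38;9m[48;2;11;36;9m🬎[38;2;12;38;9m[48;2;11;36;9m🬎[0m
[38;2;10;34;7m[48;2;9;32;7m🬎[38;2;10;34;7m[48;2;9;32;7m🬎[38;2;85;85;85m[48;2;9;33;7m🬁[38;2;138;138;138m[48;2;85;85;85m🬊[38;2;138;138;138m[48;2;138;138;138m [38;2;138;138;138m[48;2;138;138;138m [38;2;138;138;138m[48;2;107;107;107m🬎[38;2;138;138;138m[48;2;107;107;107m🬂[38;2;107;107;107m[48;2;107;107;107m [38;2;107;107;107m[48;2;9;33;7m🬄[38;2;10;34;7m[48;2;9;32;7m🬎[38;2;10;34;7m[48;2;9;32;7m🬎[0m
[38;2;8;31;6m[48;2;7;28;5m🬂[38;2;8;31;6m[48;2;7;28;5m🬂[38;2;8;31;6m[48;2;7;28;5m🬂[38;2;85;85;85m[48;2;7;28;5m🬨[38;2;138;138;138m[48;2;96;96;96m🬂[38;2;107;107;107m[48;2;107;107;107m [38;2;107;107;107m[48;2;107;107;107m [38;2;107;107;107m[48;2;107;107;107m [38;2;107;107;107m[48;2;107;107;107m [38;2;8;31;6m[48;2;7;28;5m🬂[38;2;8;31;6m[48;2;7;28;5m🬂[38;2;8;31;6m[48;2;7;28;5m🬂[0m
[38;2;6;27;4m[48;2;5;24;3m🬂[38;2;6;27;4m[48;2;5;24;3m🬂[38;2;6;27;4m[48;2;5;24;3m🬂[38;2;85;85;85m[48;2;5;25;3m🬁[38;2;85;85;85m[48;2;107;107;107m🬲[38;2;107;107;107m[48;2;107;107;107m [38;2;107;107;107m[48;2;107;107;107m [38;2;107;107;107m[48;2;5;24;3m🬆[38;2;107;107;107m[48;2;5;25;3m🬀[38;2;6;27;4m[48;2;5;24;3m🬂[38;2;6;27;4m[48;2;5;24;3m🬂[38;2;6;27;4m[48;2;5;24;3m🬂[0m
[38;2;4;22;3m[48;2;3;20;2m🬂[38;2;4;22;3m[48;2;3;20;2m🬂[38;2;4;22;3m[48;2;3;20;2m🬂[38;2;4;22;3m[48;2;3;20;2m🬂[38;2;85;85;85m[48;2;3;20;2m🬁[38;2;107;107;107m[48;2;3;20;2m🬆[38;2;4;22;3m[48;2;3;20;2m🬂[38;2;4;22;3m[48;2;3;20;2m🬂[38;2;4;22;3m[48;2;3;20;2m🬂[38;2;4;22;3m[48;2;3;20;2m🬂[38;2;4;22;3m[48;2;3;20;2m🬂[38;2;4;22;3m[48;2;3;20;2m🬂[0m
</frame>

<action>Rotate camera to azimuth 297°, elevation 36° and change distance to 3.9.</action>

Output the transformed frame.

<frame>
[38;2;15;44;12m[48;2;13;41;10m🬂[38;2;15;44;12m[48;2;13;41;10m🬂[38;2;14;43;11m[48;2;138;138;138m🬎[38;2;15;44;12m[48;2;138;138;138m🬂[38;2;15;44;12m[48;2;138;138;138m🬀[38;2;138;138;138m[48;2;138;138;138m [38;2;138;138;138m[48;2;138;138;138m [38;2;138;138;138m[48;2;138;138;138m [38;2;138;138;138m[48;2;138;138;138m [38;2;138;138;138m[48;2;107;107;107m🬆[38;2;15;44;12m[48;2;13;41;10m🬂[38;2;15;44;12m[48;2;13;41;10m🬂[0m
[38;2;98;98;98m[48;2;11;37;9m🬫[38;2;138;138;138m[48;2;85;85;85m🬊[38;2;138;138;138m[48;2;85;85;85m🬎[38;2;138;138;138m[48;2;85;85;85m🬬[38;2;138;138;138m[48;2;138;138;138m [38;2;138;138;138m[48;2;138;138;138m [38;2;138;138;138m[48;2;138;138;138m [38;2;138;138;138m[48;2;107;107;107m🬝[38;2;138;138;138m[48;2;107;107;107m🬀[38;2;107;107;107m[48;2;11;37;9m🬕[38;2;12;38;9m[48;2;11;36;9m🬎[38;2;12;38;9m[48;2;11;36;9m🬎[0m
[38;2;85;85;85m[48;2;9;33;7m🬉[38;2;85;85;85m[48;2;85;85;85m [38;2;85;85;85m[48;2;85;85;85m [38;2;85;85;85m[48;2;85;85;85m [38;2;85;85;85m[48;2;85;85;85m [38;2;85;85;85m[48;2;138;138;138m🬺[38;2;138;138;138m[48;2;96;96;96m🬂[38;2;107;107;107m[48;2;107;107;107m [38;2;107;107;107m[48;2;107;107;107m [38;2;107;107;107m[48;2;9;33;7m▌[38;2;10;34;7m[48;2;9;32;7m🬎[38;2;10;34;7m[48;2;9;32;7m🬎[0m
[38;2;8;31;6m[48;2;7;28;5m🬂[38;2;85;85;85m[48;2;7;28;5m🬬[38;2;85;85;85m[48;2;85;85;85m [38;2;85;85;85m[48;2;85;85;85m [38;2;85;85;85m[48;2;85;85;85m [38;2;85;85;85m[48;2;85;85;85m [38;2;85;85;85m[48;2;107;107;107m▌[38;2;107;107;107m[48;2;107;107;107m [38;2;107;107;107m[48;2;107;107;107m [38;2;8;31;6m[48;2;7;28;5m🬂[38;2;8;31;6m[48;2;7;28;5m🬂[38;2;8;31;6m[48;2;7;28;5m🬂[0m
[38;2;6;27;4m[48;2;5;24;3m🬂[38;2;85;85;85m[48;2;5;25;3m🬉[38;2;85;85;85m[48;2;85;85;85m [38;2;85;85;85m[48;2;85;85;85m [38;2;85;85;85m[48;2;85;85;85m [38;2;85;85;85m[48;2;85;85;85m [38;2;85;85;85m[48;2;107;107;107m▌[38;2;107;107;107m[48;2;107;107;107m [38;2;107;107;107m[48;2;5;24;3m🬕[38;2;6;27;4m[48;2;5;24;3m🬂[38;2;6;27;4m[48;2;5;24;3m🬂[38;2;6;27;4m[48;2;5;24;3m🬂[0m
[38;2;4;22;3m[48;2;3;20;2m🬂[38;2;4;22;3m[48;2;3;20;2m🬂[38;2;85;85;85m[48;2;16;25;16m🬨[38;2;85;85;85m[48;2;85;85;85m [38;2;85;85;85m[48;2;85;85;85m [38;2;85;85;85m[48;2;85;85;85m [38;2;85;85;85m[48;2;107;107;107m▌[38;2;107;107;107m[48;2;3;20;2m🬝[38;2;4;22;3m[48;2;3;20;2m🬂[38;2;4;22;3m[48;2;3;20;2m🬂[38;2;4;22;3m[48;2;3;20;2m🬂[38;2;4;22;3m[48;2;3;20;2m🬂[0m
</frame>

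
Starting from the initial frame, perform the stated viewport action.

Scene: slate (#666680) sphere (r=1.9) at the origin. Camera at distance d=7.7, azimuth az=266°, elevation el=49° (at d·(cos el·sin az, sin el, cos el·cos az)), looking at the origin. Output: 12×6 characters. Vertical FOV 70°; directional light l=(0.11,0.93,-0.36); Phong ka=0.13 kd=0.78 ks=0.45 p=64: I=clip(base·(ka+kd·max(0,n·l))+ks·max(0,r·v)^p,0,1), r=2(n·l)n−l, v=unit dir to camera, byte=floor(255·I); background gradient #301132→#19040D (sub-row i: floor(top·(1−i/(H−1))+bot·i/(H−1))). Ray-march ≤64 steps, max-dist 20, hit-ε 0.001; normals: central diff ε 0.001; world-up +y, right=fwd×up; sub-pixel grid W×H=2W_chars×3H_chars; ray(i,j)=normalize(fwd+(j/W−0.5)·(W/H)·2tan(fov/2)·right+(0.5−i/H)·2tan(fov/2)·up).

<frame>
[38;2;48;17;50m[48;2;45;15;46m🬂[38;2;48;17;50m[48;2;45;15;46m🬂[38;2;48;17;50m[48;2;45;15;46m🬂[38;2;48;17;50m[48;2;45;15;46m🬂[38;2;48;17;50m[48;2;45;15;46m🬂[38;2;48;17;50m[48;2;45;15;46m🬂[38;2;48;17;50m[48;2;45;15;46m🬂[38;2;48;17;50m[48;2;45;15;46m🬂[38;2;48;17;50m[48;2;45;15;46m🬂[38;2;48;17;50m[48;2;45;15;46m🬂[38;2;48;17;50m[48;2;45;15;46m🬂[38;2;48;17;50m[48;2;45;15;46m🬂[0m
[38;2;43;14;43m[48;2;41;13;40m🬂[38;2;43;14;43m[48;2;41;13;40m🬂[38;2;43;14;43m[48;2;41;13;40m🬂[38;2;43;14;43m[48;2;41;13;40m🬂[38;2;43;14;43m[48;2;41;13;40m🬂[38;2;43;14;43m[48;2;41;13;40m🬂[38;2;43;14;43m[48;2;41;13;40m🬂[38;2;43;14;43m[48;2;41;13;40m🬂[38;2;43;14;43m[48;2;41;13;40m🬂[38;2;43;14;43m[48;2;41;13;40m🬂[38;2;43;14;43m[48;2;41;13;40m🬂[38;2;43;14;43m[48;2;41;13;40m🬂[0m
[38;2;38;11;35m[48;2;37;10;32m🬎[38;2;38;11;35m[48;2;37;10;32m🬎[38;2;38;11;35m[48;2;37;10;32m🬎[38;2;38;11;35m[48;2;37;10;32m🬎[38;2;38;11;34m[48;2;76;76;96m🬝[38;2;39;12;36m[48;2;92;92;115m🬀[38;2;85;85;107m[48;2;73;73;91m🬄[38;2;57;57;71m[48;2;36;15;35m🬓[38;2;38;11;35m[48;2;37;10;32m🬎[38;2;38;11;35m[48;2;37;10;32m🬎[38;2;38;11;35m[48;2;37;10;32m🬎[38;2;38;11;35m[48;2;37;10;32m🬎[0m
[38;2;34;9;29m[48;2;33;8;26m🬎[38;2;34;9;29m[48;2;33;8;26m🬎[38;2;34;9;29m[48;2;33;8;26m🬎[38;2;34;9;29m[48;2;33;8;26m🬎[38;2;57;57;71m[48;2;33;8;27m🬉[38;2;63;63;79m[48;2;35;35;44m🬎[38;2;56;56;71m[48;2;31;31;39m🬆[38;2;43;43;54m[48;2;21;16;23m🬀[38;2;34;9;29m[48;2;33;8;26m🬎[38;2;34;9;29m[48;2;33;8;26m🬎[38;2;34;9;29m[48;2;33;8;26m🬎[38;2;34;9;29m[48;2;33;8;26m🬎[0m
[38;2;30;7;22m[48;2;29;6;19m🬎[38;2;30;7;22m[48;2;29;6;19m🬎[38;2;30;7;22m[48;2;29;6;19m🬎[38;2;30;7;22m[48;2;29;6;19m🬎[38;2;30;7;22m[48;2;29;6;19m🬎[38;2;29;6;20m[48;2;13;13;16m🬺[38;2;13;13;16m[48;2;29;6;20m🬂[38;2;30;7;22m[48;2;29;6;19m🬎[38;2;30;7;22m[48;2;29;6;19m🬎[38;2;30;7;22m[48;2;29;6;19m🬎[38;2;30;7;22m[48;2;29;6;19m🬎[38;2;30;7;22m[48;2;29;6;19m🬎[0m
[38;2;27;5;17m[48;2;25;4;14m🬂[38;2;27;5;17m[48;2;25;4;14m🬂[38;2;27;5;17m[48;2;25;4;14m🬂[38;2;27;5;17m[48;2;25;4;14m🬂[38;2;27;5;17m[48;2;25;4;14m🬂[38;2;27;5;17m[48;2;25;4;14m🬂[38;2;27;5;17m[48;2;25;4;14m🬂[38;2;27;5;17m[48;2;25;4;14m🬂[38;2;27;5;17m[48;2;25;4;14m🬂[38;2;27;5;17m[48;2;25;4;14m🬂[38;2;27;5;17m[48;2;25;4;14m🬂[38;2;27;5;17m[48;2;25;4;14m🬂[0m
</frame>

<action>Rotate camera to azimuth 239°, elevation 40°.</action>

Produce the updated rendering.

<frame>
[38;2;48;17;50m[48;2;45;15;46m🬂[38;2;48;17;50m[48;2;45;15;46m🬂[38;2;48;17;50m[48;2;45;15;46m🬂[38;2;48;17;50m[48;2;45;15;46m🬂[38;2;48;17;50m[48;2;45;15;46m🬂[38;2;48;17;50m[48;2;45;15;46m🬂[38;2;48;17;50m[48;2;45;15;46m🬂[38;2;48;17;50m[48;2;45;15;46m🬂[38;2;48;17;50m[48;2;45;15;46m🬂[38;2;48;17;50m[48;2;45;15;46m🬂[38;2;48;17;50m[48;2;45;15;46m🬂[38;2;48;17;50m[48;2;45;15;46m🬂[0m
[38;2;43;14;43m[48;2;41;13;40m🬂[38;2;43;14;43m[48;2;41;13;40m🬂[38;2;43;14;43m[48;2;41;13;40m🬂[38;2;43;14;43m[48;2;41;13;40m🬂[38;2;43;14;43m[48;2;41;13;40m🬂[38;2;43;14;43m[48;2;41;13;40m🬂[38;2;43;14;43m[48;2;41;13;40m🬂[38;2;43;14;43m[48;2;41;13;40m🬂[38;2;43;14;43m[48;2;41;13;40m🬂[38;2;43;14;43m[48;2;41;13;40m🬂[38;2;43;14;43m[48;2;41;13;40m🬂[38;2;43;14;43m[48;2;41;13;40m🬂[0m
[38;2;38;11;35m[48;2;37;10;32m🬎[38;2;38;11;35m[48;2;37;10;32m🬎[38;2;38;11;35m[48;2;37;10;32m🬎[38;2;38;11;35m[48;2;37;10;32m🬎[38;2;38;11;34m[48;2;77;77;96m🬝[38;2;39;12;36m[48;2;94;94;117m🬀[38;2;82;82;103m[48;2;72;72;91m▌[38;2;57;57;72m[48;2;36;15;35m🬓[38;2;38;11;35m[48;2;37;10;32m🬎[38;2;38;11;35m[48;2;37;10;32m🬎[38;2;38;11;35m[48;2;37;10;32m🬎[38;2;38;11;35m[48;2;37;10;32m🬎[0m
[38;2;34;9;29m[48;2;33;8;26m🬎[38;2;34;9;29m[48;2;33;8;26m🬎[38;2;34;9;29m[48;2;33;8;26m🬎[38;2;34;9;29m[48;2;33;8;26m🬎[38;2;58;58;72m[48;2;33;8;27m🬉[38;2;64;64;81m[48;2;37;37;46m🬎[38;2;58;58;73m[48;2;33;33;41m🬆[38;2;37;37;46m[48;2;20;13;21m🬄[38;2;34;9;29m[48;2;33;8;26m🬎[38;2;34;9;29m[48;2;33;8;26m🬎[38;2;34;9;29m[48;2;33;8;26m🬎[38;2;34;9;29m[48;2;33;8;26m🬎[0m
[38;2;30;7;22m[48;2;29;6;19m🬎[38;2;30;7;22m[48;2;29;6;19m🬎[38;2;30;7;22m[48;2;29;6;19m🬎[38;2;30;7;22m[48;2;29;6;19m🬎[38;2;30;7;22m[48;2;29;6;19m🬎[38;2;29;6;20m[48;2;13;13;16m🬺[38;2;13;13;16m[48;2;29;6;20m🬂[38;2;30;7;22m[48;2;29;6;19m🬎[38;2;30;7;22m[48;2;29;6;19m🬎[38;2;30;7;22m[48;2;29;6;19m🬎[38;2;30;7;22m[48;2;29;6;19m🬎[38;2;30;7;22m[48;2;29;6;19m🬎[0m
[38;2;27;5;17m[48;2;25;4;14m🬂[38;2;27;5;17m[48;2;25;4;14m🬂[38;2;27;5;17m[48;2;25;4;14m🬂[38;2;27;5;17m[48;2;25;4;14m🬂[38;2;27;5;17m[48;2;25;4;14m🬂[38;2;27;5;17m[48;2;25;4;14m🬂[38;2;27;5;17m[48;2;25;4;14m🬂[38;2;27;5;17m[48;2;25;4;14m🬂[38;2;27;5;17m[48;2;25;4;14m🬂[38;2;27;5;17m[48;2;25;4;14m🬂[38;2;27;5;17m[48;2;25;4;14m🬂[38;2;27;5;17m[48;2;25;4;14m🬂[0m
</frame>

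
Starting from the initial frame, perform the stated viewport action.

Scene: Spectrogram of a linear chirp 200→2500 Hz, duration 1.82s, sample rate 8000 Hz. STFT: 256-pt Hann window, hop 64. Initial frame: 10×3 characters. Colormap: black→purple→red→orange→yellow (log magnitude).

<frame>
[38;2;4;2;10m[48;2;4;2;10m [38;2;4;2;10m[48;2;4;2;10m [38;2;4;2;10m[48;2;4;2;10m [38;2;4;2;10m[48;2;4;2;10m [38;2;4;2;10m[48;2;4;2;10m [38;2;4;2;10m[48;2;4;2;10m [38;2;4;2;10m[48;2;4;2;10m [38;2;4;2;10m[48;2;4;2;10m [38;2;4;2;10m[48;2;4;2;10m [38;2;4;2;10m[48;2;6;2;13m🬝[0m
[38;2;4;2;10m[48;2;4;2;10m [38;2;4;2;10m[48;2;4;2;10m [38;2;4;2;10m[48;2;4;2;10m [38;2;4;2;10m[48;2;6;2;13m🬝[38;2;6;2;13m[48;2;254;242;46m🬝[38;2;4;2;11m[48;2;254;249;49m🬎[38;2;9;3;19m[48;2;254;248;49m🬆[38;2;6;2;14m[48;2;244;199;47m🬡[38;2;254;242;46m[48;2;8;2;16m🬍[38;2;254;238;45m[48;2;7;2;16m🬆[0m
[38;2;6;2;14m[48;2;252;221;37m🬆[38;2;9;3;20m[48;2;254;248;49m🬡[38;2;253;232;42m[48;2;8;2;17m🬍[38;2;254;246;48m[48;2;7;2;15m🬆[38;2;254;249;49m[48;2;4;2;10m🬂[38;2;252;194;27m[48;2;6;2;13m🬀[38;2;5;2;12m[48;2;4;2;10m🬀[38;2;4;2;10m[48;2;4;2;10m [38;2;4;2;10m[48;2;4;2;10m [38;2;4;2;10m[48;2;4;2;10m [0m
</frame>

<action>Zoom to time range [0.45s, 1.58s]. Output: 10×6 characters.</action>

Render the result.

<frame>
[38;2;4;2;10m[48;2;4;2;10m [38;2;4;2;10m[48;2;4;2;10m [38;2;4;2;10m[48;2;4;2;10m [38;2;4;2;10m[48;2;4;2;10m [38;2;4;2;10m[48;2;4;2;10m [38;2;4;2;10m[48;2;4;2;10m [38;2;4;2;10m[48;2;4;2;10m [38;2;4;2;10m[48;2;4;2;10m [38;2;4;2;10m[48;2;4;2;10m [38;2;4;2;10m[48;2;4;2;10m [0m
[38;2;4;2;10m[48;2;4;2;10m [38;2;4;2;10m[48;2;4;2;10m [38;2;4;2;10m[48;2;4;2;10m [38;2;4;2;10m[48;2;4;2;10m [38;2;4;2;10m[48;2;4;2;10m [38;2;4;2;10m[48;2;4;2;10m [38;2;4;2;10m[48;2;4;2;10m [38;2;4;2;10m[48;2;4;2;10m [38;2;4;2;10m[48;2;4;2;10m [38;2;4;2;10m[48;2;4;2;10m [0m
[38;2;4;2;10m[48;2;4;2;10m [38;2;4;2;10m[48;2;4;2;10m [38;2;4;2;10m[48;2;4;2;10m [38;2;4;2;10m[48;2;4;2;10m [38;2;4;2;10m[48;2;4;2;10m [38;2;4;2;10m[48;2;4;2;10m [38;2;4;2;10m[48;2;5;2;12m🬝[38;2;4;2;11m[48;2;16;4;31m🬝[38;2;4;2;11m[48;2;237;170;50m🬎[38;2;14;4;27m[48;2;254;249;49m🬎[0m
[38;2;4;2;10m[48;2;4;2;10m [38;2;4;2;10m[48;2;5;2;11m🬝[38;2;4;2;10m[48;2;10;3;20m🬝[38;2;10;3;20m[48;2;253;227;41m🬝[38;2;11;3;22m[48;2;254;249;49m🬎[38;2;7;2;15m[48;2;253;235;43m🬂[38;2;249;210;39m[48;2;25;6;46m🬍[38;2;254;249;49m[48;2;38;10;36m🬆[38;2;254;249;49m[48;2;7;2;15m🬂[38;2;128;32;84m[48;2;6;2;13m🬀[0m
[38;2;42;11;36m[48;2;254;248;49m🬆[38;2;42;10;50m[48;2;246;204;44m🬡[38;2;253;225;39m[48;2;6;2;13m🬎[38;2;254;249;49m[48;2;11;3;22m🬂[38;2;253;219;37m[48;2;9;3;18m🬀[38;2;9;3;19m[48;2;4;2;10m🬀[38;2;4;2;11m[48;2;4;2;10m🬀[38;2;4;2;10m[48;2;4;2;10m [38;2;4;2;10m[48;2;4;2;10m [38;2;4;2;10m[48;2;4;2;10m [0m
[38;2;14;4;27m[48;2;4;2;11m🬀[38;2;5;2;12m[48;2;4;2;10m🬀[38;2;4;2;10m[48;2;4;2;10m [38;2;4;2;10m[48;2;4;2;10m [38;2;4;2;10m[48;2;4;2;10m [38;2;4;2;10m[48;2;4;2;10m [38;2;4;2;10m[48;2;4;2;10m [38;2;4;2;10m[48;2;4;2;10m [38;2;4;2;10m[48;2;4;2;10m [38;2;4;2;10m[48;2;4;2;10m [0m
</frame>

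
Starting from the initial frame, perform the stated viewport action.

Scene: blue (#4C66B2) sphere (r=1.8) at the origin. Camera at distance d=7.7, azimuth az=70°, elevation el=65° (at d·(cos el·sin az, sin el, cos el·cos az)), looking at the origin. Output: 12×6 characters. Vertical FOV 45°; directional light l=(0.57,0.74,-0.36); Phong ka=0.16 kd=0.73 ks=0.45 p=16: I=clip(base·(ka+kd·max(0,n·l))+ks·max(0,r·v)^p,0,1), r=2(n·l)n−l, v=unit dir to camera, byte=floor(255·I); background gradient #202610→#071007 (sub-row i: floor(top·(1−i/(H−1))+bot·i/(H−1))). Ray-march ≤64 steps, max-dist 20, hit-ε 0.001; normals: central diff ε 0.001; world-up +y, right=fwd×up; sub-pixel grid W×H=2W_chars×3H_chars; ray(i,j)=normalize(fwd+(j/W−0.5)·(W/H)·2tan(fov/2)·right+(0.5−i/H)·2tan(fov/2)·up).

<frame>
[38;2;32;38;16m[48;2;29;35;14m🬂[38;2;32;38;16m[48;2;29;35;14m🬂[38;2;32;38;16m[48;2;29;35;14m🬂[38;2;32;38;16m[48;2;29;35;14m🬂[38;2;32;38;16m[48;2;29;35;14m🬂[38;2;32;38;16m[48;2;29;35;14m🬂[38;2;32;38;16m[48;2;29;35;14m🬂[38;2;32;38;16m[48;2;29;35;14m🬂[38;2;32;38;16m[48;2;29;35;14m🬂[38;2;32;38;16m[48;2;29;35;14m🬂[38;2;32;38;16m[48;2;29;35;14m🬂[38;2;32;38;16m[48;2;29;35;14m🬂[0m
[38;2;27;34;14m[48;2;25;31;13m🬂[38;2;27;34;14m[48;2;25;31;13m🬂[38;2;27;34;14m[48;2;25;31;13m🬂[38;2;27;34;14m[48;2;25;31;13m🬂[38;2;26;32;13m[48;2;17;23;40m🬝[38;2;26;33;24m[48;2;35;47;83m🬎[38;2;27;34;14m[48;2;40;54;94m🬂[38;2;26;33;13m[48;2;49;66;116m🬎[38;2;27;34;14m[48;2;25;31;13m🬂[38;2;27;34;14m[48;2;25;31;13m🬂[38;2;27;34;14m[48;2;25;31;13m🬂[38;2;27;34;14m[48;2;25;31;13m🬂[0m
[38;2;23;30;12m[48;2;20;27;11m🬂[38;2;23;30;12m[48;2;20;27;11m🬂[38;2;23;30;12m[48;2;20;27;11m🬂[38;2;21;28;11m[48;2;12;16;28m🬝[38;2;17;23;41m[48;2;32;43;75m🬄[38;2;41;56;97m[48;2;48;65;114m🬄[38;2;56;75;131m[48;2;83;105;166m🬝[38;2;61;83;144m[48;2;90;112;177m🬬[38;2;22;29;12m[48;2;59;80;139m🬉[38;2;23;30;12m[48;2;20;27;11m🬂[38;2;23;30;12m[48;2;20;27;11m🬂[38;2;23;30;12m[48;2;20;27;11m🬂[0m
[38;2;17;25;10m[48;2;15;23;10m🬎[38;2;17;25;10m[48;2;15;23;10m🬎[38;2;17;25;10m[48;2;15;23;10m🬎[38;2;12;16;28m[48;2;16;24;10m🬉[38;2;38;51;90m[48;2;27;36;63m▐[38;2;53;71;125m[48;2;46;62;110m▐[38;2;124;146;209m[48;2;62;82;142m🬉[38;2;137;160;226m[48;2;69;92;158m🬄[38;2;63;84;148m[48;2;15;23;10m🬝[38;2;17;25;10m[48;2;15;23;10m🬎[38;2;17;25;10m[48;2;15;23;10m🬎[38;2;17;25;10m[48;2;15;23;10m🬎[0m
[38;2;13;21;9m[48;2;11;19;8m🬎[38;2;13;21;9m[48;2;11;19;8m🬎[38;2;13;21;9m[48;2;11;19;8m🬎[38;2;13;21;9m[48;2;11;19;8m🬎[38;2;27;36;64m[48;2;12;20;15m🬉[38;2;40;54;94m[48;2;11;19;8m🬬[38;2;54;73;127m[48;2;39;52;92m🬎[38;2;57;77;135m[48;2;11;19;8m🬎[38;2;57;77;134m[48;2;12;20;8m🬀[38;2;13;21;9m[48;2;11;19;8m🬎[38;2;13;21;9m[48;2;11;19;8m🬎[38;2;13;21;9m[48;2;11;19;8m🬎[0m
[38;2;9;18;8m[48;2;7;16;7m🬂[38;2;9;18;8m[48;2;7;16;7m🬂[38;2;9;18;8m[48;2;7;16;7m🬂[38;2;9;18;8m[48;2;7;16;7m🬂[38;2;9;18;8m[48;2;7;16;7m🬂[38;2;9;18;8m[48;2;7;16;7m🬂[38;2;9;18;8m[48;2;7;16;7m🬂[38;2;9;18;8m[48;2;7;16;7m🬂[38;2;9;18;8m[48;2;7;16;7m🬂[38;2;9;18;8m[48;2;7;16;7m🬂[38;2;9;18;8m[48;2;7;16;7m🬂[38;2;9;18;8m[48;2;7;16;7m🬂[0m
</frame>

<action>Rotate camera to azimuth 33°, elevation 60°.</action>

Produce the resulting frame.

<frame>
[38;2;32;38;16m[48;2;29;35;14m🬂[38;2;32;38;16m[48;2;29;35;14m🬂[38;2;32;38;16m[48;2;29;35;14m🬂[38;2;32;38;16m[48;2;29;35;14m🬂[38;2;32;38;16m[48;2;29;35;14m🬂[38;2;32;38;16m[48;2;29;35;14m🬂[38;2;32;38;16m[48;2;29;35;14m🬂[38;2;32;38;16m[48;2;29;35;14m🬂[38;2;32;38;16m[48;2;29;35;14m🬂[38;2;32;38;16m[48;2;29;35;14m🬂[38;2;32;38;16m[48;2;29;35;14m🬂[38;2;32;38;16m[48;2;29;35;14m🬂[0m
[38;2;27;34;14m[48;2;25;31;13m🬂[38;2;27;34;14m[48;2;25;31;13m🬂[38;2;27;34;14m[48;2;25;31;13m🬂[38;2;27;34;14m[48;2;25;31;13m🬂[38;2;26;32;13m[48;2;24;32;56m🬝[38;2;26;33;13m[48;2;40;54;94m🬆[38;2;27;34;14m[48;2;52;69;122m🬂[38;2;26;33;13m[48;2;62;83;146m🬎[38;2;27;34;14m[48;2;25;31;13m🬂[38;2;27;34;14m[48;2;25;31;13m🬂[38;2;27;34;14m[48;2;25;31;13m🬂[38;2;27;34;14m[48;2;25;31;13m🬂[0m
[38;2;23;30;12m[48;2;20;27;11m🬂[38;2;23;30;12m[48;2;20;27;11m🬂[38;2;23;30;12m[48;2;20;27;11m🬂[38;2;21;28;11m[48;2;12;16;28m🬝[38;2;16;22;38m[48;2;29;39;68m▌[38;2;45;61;107m[48;2;38;51;89m▐[38;2;54;72;126m[48;2;81;100;157m🬕[38;2;79;100;165m[48;2;146;167;228m🬨[38;2;65;88;154m[48;2;22;29;12m🬲[38;2;23;30;12m[48;2;20;27;11m🬂[38;2;23;30;12m[48;2;20;27;11m🬂[38;2;23;30;12m[48;2;20;27;11m🬂[0m
[38;2;17;25;10m[48;2;15;23;10m🬎[38;2;17;25;10m[48;2;15;23;10m🬎[38;2;17;25;10m[48;2;15;23;10m🬎[38;2;12;16;28m[48;2;16;24;10m🬉[38;2;24;32;56m[48;2;14;18;32m🬉[38;2;37;51;89m[48;2;30;40;71m🬊[38;2;54;72;123m[48;2;44;59;103m🬉[38;2;86;106;165m[48;2;53;72;125m🬂[38;2;59;79;138m[48;2;15;23;10m🬝[38;2;17;25;10m[48;2;15;23;10m🬎[38;2;17;25;10m[48;2;15;23;10m🬎[38;2;17;25;10m[48;2;15;23;10m🬎[0m
[38;2;13;21;9m[48;2;11;19;8m🬎[38;2;13;21;9m[48;2;11;19;8m🬎[38;2;13;21;9m[48;2;11;19;8m🬎[38;2;13;21;9m[48;2;11;19;8m🬎[38;2;12;16;28m[48;2;11;19;8m🬊[38;2;21;29;52m[48;2;11;17;21m🬊[38;2;32;44;76m[48;2;14;19;33m🬎[38;2;39;53;93m[48;2;11;19;8m🬎[38;2;45;60;106m[48;2;12;20;8m🬀[38;2;13;21;9m[48;2;11;19;8m🬎[38;2;13;21;9m[48;2;11;19;8m🬎[38;2;13;21;9m[48;2;11;19;8m🬎[0m
[38;2;9;18;8m[48;2;7;16;7m🬂[38;2;9;18;8m[48;2;7;16;7m🬂[38;2;9;18;8m[48;2;7;16;7m🬂[38;2;9;18;8m[48;2;7;16;7m🬂[38;2;9;18;8m[48;2;7;16;7m🬂[38;2;9;18;8m[48;2;7;16;7m🬂[38;2;9;18;8m[48;2;7;16;7m🬂[38;2;9;18;8m[48;2;7;16;7m🬂[38;2;9;18;8m[48;2;7;16;7m🬂[38;2;9;18;8m[48;2;7;16;7m🬂[38;2;9;18;8m[48;2;7;16;7m🬂[38;2;9;18;8m[48;2;7;16;7m🬂[0m
</frame>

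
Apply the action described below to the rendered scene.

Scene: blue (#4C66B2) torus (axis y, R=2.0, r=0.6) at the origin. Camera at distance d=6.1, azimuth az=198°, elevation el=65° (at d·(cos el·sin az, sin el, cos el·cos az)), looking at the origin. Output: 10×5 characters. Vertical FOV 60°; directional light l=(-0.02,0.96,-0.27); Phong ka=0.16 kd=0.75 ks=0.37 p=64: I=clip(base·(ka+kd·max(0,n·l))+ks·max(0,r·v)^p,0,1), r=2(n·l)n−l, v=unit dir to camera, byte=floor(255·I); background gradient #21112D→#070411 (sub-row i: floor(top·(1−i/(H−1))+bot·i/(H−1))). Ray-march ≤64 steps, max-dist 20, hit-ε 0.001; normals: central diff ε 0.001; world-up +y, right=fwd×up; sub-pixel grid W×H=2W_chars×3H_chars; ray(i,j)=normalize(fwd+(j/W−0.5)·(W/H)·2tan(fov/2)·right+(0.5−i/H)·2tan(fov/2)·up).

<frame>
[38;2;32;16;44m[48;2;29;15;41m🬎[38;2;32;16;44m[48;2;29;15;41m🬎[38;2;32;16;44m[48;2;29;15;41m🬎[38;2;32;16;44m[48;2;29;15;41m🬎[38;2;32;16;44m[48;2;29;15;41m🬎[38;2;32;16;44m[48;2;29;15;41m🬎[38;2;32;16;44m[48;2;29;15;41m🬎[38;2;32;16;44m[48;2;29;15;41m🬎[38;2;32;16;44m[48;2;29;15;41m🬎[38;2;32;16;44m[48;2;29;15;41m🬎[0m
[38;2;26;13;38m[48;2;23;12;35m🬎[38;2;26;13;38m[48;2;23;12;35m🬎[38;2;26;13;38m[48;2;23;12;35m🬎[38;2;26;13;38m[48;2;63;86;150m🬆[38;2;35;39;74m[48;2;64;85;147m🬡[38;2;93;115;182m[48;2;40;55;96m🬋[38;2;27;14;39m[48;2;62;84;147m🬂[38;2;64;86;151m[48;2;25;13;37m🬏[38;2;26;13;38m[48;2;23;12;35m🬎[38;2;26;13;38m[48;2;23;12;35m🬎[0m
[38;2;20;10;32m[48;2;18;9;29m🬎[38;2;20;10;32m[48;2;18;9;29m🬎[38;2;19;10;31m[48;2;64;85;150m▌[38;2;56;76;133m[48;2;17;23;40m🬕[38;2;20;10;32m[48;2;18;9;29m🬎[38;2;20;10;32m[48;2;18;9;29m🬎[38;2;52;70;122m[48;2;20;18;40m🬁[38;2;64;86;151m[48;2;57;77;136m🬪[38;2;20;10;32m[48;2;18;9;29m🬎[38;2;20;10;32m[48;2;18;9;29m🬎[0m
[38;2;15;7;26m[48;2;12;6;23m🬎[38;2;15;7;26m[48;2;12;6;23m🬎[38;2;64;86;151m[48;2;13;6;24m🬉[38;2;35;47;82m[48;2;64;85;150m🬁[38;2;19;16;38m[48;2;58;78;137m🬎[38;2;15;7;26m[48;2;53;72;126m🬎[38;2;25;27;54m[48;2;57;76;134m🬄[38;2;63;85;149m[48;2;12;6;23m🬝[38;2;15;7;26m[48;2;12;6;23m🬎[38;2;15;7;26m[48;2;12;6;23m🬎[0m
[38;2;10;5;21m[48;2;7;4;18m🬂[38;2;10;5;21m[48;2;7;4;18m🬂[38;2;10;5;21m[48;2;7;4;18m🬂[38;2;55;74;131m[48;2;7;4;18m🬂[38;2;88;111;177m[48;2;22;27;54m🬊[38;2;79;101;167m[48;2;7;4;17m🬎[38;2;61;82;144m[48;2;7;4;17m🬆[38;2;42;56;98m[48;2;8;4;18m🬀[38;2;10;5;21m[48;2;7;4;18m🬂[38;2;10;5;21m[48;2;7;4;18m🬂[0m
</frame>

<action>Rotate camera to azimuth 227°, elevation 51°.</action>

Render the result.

<frame>
[38;2;32;16;44m[48;2;29;15;41m🬎[38;2;32;16;44m[48;2;29;15;41m🬎[38;2;32;16;44m[48;2;29;15;41m🬎[38;2;32;16;44m[48;2;29;15;41m🬎[38;2;32;16;44m[48;2;29;15;41m🬎[38;2;32;16;44m[48;2;29;15;41m🬎[38;2;32;16;44m[48;2;29;15;41m🬎[38;2;32;16;44m[48;2;29;15;41m🬎[38;2;32;16;44m[48;2;29;15;41m🬎[38;2;32;16;44m[48;2;29;15;41m🬎[0m
[38;2;26;13;38m[48;2;23;12;35m🬎[38;2;26;13;38m[48;2;23;12;35m🬎[38;2;26;13;38m[48;2;23;12;35m🬎[38;2;26;13;38m[48;2;62;83;146m🬎[38;2;27;14;39m[48;2;57;77;135m🬂[38;2;27;14;39m[48;2;58;79;138m🬂[38;2;26;13;38m[48;2;63;85;149m🬊[38;2;51;69;121m[48;2;25;13;37m🬏[38;2;26;13;38m[48;2;23;12;35m🬎[38;2;26;13;38m[48;2;23;12;35m🬎[0m
[38;2;20;10;32m[48;2;18;9;29m🬎[38;2;20;10;32m[48;2;18;9;29m🬎[38;2;19;10;31m[48;2;64;85;150m▌[38;2;54;73;128m[48;2;14;19;34m🬕[38;2;16;21;38m[48;2;19;9;30m🬀[38;2;20;10;32m[48;2;18;9;29m🬎[38;2;47;64;112m[48;2;21;21;44m🬉[38;2;64;87;152m[48;2;41;55;97m🬺[38;2;20;10;32m[48;2;18;9;29m🬎[38;2;20;10;32m[48;2;18;9;29m🬎[0m
[38;2;15;7;26m[48;2;12;6;23m🬎[38;2;15;7;26m[48;2;12;6;23m🬎[38;2;65;87;153m[48;2;19;17;39m🬉[38;2;44;59;103m[48;2;65;88;154m🬁[38;2;16;8;27m[48;2;59;79;138m🬂[38;2;15;7;26m[48;2;59;79;139m🬆[38;2;16;8;27m[48;2;61;83;145m🬀[38;2;59;80;140m[48;2;20;27;47m🬝[38;2;15;7;26m[48;2;12;6;23m🬎[38;2;15;7;26m[48;2;12;6;23m🬎[0m
[38;2;10;5;21m[48;2;7;4;18m🬂[38;2;10;5;21m[48;2;7;4;18m🬂[38;2;10;5;21m[48;2;7;4;18m🬂[38;2;46;62;109m[48;2;7;4;18m🬂[38;2;56;76;133m[48;2;16;17;37m🬊[38;2;53;71;125m[48;2;7;4;17m🬎[38;2;54;73;128m[48;2;12;12;29m🬂[38;2;24;32;57m[48;2;8;4;18m🬀[38;2;10;5;21m[48;2;7;4;18m🬂[38;2;10;5;21m[48;2;7;4;18m🬂[0m
</frame>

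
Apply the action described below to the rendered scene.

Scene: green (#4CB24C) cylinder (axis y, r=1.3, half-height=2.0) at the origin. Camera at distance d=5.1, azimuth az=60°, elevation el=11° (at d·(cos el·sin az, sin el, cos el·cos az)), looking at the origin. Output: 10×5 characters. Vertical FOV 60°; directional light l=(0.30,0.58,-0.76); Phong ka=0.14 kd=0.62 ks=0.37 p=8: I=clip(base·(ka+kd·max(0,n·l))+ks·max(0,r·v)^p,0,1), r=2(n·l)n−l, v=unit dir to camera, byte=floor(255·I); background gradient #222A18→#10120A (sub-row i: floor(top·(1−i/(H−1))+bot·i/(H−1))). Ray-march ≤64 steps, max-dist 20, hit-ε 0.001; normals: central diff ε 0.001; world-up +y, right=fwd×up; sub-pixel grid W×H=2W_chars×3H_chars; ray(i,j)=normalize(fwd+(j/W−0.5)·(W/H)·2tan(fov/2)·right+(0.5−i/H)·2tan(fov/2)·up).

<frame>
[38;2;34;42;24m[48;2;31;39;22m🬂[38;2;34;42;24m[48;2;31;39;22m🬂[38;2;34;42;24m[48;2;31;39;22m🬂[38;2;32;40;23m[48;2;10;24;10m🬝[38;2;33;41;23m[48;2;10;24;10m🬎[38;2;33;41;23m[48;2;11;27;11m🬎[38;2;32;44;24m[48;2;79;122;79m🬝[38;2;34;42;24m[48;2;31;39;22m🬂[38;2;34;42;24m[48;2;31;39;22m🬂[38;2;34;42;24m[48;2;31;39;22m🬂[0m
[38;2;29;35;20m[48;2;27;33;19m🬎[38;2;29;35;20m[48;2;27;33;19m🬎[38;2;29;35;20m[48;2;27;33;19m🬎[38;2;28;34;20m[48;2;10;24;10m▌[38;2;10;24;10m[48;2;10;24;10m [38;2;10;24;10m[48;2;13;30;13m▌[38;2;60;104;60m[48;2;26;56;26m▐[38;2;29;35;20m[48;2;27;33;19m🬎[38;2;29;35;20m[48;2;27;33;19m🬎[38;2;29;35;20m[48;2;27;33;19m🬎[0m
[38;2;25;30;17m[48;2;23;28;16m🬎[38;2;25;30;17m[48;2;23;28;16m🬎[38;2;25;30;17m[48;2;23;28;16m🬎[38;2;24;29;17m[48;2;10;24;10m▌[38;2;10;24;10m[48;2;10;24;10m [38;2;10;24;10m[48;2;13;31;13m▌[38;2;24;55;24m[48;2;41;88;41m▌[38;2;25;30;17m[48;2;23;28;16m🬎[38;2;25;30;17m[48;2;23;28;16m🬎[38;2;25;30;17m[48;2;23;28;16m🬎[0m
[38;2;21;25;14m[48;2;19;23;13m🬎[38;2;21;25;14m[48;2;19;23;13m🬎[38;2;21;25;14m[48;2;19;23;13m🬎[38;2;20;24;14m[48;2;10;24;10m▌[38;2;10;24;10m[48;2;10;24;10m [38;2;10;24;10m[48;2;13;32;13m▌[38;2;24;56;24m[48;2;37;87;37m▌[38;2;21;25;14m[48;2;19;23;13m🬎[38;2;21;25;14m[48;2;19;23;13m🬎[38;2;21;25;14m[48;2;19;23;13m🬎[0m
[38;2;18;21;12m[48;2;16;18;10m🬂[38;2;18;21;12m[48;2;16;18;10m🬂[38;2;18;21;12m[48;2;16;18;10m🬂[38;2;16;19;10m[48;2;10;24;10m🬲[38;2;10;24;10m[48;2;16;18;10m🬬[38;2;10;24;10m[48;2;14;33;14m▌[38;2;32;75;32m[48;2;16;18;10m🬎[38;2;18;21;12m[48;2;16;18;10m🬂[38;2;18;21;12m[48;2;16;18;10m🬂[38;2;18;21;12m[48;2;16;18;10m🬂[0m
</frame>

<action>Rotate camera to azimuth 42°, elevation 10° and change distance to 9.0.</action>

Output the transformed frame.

<frame>
[38;2;34;42;24m[48;2;31;39;22m🬂[38;2;34;42;24m[48;2;31;39;22m🬂[38;2;34;42;24m[48;2;31;39;22m🬂[38;2;34;42;24m[48;2;31;39;22m🬂[38;2;34;42;24m[48;2;31;39;22m🬂[38;2;34;42;24m[48;2;31;39;22m🬂[38;2;34;42;24m[48;2;31;39;22m🬂[38;2;34;42;24m[48;2;31;39;22m🬂[38;2;34;42;24m[48;2;31;39;22m🬂[38;2;34;42;24m[48;2;31;39;22m🬂[0m
[38;2;29;35;20m[48;2;27;33;19m🬎[38;2;29;35;20m[48;2;27;33;19m🬎[38;2;29;35;20m[48;2;27;33;19m🬎[38;2;29;35;20m[48;2;27;33;19m🬎[38;2;28;35;20m[48;2;10;24;10m🬝[38;2;29;35;20m[48;2;10;24;10m🬎[38;2;29;35;20m[48;2;27;33;19m🬎[38;2;29;35;20m[48;2;27;33;19m🬎[38;2;29;35;20m[48;2;27;33;19m🬎[38;2;29;35;20m[48;2;27;33;19m🬎[0m
[38;2;25;30;17m[48;2;23;28;16m🬎[38;2;25;30;17m[48;2;23;28;16m🬎[38;2;25;30;17m[48;2;23;28;16m🬎[38;2;25;30;17m[48;2;23;28;16m🬎[38;2;24;29;17m[48;2;10;24;10m▌[38;2;10;24;10m[48;2;11;26;11m🬕[38;2;25;30;17m[48;2;23;28;16m🬎[38;2;25;30;17m[48;2;23;28;16m🬎[38;2;25;30;17m[48;2;23;28;16m🬎[38;2;25;30;17m[48;2;23;28;16m🬎[0m
[38;2;21;25;14m[48;2;19;23;13m🬎[38;2;21;25;14m[48;2;19;23;13m🬎[38;2;21;25;14m[48;2;19;23;13m🬎[38;2;21;25;14m[48;2;19;23;13m🬎[38;2;20;24;13m[48;2;10;24;10m🬲[38;2;10;25;10m[48;2;19;23;13m🬝[38;2;21;25;14m[48;2;19;23;13m🬎[38;2;21;25;14m[48;2;19;23;13m🬎[38;2;21;25;14m[48;2;19;23;13m🬎[38;2;21;25;14m[48;2;19;23;13m🬎[0m
[38;2;18;21;12m[48;2;16;18;10m🬂[38;2;18;21;12m[48;2;16;18;10m🬂[38;2;18;21;12m[48;2;16;18;10m🬂[38;2;18;21;12m[48;2;16;18;10m🬂[38;2;18;21;12m[48;2;16;18;10m🬂[38;2;18;21;12m[48;2;16;18;10m🬂[38;2;18;21;12m[48;2;16;18;10m🬂[38;2;18;21;12m[48;2;16;18;10m🬂[38;2;18;21;12m[48;2;16;18;10m🬂[38;2;18;21;12m[48;2;16;18;10m🬂[0m
</frame>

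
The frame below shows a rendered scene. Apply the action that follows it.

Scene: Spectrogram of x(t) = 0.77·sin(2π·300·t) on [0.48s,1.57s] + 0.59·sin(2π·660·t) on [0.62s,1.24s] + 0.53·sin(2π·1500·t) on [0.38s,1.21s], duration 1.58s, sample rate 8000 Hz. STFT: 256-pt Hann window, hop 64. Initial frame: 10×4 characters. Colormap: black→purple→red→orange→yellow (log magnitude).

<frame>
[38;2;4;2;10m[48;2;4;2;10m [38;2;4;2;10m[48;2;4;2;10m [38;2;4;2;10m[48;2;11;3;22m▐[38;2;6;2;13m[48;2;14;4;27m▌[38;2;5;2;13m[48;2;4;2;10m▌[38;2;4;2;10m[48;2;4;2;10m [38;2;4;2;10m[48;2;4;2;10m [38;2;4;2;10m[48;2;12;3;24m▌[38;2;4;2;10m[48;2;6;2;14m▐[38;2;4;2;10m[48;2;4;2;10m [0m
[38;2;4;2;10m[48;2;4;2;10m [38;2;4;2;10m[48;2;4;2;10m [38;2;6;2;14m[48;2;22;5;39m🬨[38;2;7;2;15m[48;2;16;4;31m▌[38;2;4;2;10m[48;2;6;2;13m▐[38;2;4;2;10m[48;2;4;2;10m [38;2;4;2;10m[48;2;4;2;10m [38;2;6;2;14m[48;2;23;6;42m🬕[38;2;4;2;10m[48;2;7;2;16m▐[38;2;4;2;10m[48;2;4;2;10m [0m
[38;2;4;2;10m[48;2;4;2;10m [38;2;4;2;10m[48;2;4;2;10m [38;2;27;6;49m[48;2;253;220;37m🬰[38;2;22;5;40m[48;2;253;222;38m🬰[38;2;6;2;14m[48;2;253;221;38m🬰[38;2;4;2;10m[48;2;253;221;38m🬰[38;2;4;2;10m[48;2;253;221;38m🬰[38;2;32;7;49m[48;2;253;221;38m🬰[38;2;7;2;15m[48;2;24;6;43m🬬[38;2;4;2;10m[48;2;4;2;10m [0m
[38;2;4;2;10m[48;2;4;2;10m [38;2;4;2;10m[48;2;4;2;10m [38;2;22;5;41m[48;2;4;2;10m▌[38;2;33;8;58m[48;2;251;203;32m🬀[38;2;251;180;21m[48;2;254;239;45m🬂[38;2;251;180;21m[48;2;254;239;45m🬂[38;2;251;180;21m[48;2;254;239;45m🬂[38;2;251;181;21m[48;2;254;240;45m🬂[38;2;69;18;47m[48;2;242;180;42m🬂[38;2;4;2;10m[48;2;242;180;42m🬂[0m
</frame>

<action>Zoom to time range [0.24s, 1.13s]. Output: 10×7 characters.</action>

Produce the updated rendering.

<frame>
[38;2;4;2;10m[48;2;4;2;10m [38;2;11;3;21m[48;2;11;3;22m🬂[38;2;4;2;10m[48;2;6;2;13m▌[38;2;4;2;10m[48;2;4;2;10m [38;2;4;2;10m[48;2;13;4;26m▐[38;2;4;2;10m[48;2;4;2;10m [38;2;4;2;10m[48;2;4;2;10m [38;2;4;2;10m[48;2;4;2;10m [38;2;4;2;10m[48;2;4;2;10m [38;2;4;2;10m[48;2;4;2;10m [0m
[38;2;4;2;10m[48;2;4;2;10m [38;2;11;3;23m[48;2;13;3;25m🬎[38;2;4;2;10m[48;2;6;2;14m▌[38;2;4;2;10m[48;2;4;2;10m [38;2;4;2;10m[48;2;14;4;27m▐[38;2;4;2;10m[48;2;4;2;10m [38;2;4;2;10m[48;2;4;2;10m [38;2;4;2;10m[48;2;4;2;10m [38;2;4;2;10m[48;2;4;2;10m [38;2;4;2;10m[48;2;4;2;10m [0m
[38;2;4;2;10m[48;2;4;2;10m [38;2;15;4;28m[48;2;18;5;34m🬎[38;2;4;2;10m[48;2;6;2;14m▌[38;2;4;2;10m[48;2;4;2;10m [38;2;4;2;10m[48;2;15;4;30m▐[38;2;4;2;10m[48;2;4;2;10m [38;2;4;2;10m[48;2;4;2;10m [38;2;4;2;10m[48;2;4;2;10m [38;2;4;2;10m[48;2;4;2;10m [38;2;4;2;10m[48;2;4;2;10m [0m
[38;2;4;2;10m[48;2;4;2;10m [38;2;25;6;46m[48;2;45;10;78m🬎[38;2;4;2;10m[48;2;8;2;17m▌[38;2;4;2;10m[48;2;4;2;10m [38;2;4;2;10m[48;2;18;4;35m▐[38;2;4;2;10m[48;2;4;2;10m [38;2;4;2;10m[48;2;4;2;10m [38;2;4;2;10m[48;2;4;2;10m [38;2;4;2;10m[48;2;4;2;10m [38;2;4;2;10m[48;2;4;2;10m [0m
[38;2;4;2;10m[48;2;4;2;10m [38;2;233;137;40m[48;2;52;12;89m🬎[38;2;251;188;24m[48;2;9;3;19m🬎[38;2;251;188;24m[48;2;4;2;10m🬎[38;2;251;189;25m[48;2;18;4;33m🬎[38;2;251;188;24m[48;2;4;2;10m🬎[38;2;251;188;24m[48;2;4;2;10m🬎[38;2;251;188;24m[48;2;4;2;10m🬎[38;2;251;188;24m[48;2;4;2;10m🬎[38;2;251;188;24m[48;2;4;2;10m🬎[0m
[38;2;4;2;10m[48;2;4;2;10m [38;2;34;8;60m[48;2;25;5;44m🬂[38;2;7;2;16m[48;2;34;7;60m🬕[38;2;4;2;10m[48;2;4;2;11m🬎[38;2;40;10;46m[48;2;254;231;42m🬎[38;2;6;2;13m[48;2;254;232;42m🬎[38;2;6;2;13m[48;2;254;232;42m🬎[38;2;6;2;13m[48;2;254;232;42m🬎[38;2;6;2;13m[48;2;254;232;42m🬎[38;2;6;2;13m[48;2;254;232;42m🬎[0m
[38;2;4;2;10m[48;2;4;2;10m [38;2;20;5;38m[48;2;18;5;34m🬂[38;2;42;11;28m[48;2;225;150;64m🬕[38;2;254;249;49m[48;2;20;5;37m🬋[38;2;254;249;49m[48;2;53;13;55m🬋[38;2;254;249;49m[48;2;20;5;37m🬋[38;2;254;249;49m[48;2;20;5;37m🬋[38;2;254;249;49m[48;2;20;5;37m🬋[38;2;254;249;49m[48;2;20;5;37m🬋[38;2;254;249;49m[48;2;20;5;37m🬋[0m
</frame>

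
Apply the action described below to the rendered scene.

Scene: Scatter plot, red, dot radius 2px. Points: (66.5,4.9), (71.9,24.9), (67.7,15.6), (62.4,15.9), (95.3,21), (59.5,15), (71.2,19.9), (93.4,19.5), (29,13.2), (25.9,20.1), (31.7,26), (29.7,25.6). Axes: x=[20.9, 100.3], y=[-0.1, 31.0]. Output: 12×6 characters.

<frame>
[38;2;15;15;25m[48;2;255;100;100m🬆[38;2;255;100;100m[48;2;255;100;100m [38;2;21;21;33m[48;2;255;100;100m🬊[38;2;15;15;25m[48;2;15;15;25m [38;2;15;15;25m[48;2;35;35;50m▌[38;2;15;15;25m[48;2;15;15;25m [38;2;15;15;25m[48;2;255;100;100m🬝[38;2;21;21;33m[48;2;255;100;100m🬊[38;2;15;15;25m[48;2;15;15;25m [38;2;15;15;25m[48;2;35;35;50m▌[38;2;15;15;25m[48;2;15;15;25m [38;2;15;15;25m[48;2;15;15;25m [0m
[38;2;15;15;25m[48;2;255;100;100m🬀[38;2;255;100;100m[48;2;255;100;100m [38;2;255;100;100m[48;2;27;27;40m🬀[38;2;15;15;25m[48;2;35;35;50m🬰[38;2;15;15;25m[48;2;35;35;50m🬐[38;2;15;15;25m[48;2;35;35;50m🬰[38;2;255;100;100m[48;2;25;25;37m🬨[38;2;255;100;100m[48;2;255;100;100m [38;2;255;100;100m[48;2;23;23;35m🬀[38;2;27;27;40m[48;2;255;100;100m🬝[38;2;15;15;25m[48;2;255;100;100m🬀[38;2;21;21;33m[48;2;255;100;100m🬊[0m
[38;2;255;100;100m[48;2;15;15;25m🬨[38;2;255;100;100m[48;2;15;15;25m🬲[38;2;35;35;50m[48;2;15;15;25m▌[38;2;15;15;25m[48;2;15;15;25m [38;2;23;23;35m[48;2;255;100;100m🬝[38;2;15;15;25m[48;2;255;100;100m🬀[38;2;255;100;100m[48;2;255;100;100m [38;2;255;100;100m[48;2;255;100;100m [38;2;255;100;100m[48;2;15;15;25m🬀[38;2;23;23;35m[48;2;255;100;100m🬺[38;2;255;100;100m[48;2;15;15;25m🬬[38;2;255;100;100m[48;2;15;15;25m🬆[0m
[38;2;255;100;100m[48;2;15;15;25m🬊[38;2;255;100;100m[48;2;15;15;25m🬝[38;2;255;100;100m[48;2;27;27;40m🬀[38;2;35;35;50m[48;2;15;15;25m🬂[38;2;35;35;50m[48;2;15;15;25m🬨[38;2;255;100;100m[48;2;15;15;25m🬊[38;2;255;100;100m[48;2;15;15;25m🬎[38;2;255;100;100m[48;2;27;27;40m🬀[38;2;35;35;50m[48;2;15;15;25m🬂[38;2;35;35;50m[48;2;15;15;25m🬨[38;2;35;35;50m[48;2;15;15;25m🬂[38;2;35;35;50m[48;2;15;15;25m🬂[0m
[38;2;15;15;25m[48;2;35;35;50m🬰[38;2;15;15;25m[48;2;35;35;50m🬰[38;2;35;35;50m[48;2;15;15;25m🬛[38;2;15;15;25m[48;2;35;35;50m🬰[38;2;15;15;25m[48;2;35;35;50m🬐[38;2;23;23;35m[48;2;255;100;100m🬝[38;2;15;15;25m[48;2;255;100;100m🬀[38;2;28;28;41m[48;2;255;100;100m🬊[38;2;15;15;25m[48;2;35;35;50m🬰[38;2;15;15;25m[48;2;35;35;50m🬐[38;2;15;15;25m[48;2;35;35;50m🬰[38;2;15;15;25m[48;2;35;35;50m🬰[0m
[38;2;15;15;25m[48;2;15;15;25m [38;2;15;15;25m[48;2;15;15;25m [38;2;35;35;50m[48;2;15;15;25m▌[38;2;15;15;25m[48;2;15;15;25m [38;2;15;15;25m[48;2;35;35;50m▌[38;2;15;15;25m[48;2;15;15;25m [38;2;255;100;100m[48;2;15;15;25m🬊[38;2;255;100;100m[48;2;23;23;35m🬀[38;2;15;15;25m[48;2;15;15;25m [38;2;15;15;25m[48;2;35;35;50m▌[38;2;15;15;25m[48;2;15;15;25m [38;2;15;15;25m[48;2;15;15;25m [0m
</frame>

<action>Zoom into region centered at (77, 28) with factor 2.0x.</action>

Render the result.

<frame>
[38;2;15;15;25m[48;2;15;15;25m [38;2;15;15;25m[48;2;15;15;25m [38;2;35;35;50m[48;2;15;15;25m▌[38;2;15;15;25m[48;2;15;15;25m [38;2;15;15;25m[48;2;35;35;50m▌[38;2;15;15;25m[48;2;15;15;25m [38;2;15;15;25m[48;2;15;15;25m [38;2;35;35;50m[48;2;15;15;25m▌[38;2;15;15;25m[48;2;15;15;25m [38;2;15;15;25m[48;2;35;35;50m▌[38;2;15;15;25m[48;2;15;15;25m [38;2;15;15;25m[48;2;15;15;25m [0m
[38;2;15;15;25m[48;2;35;35;50m🬰[38;2;15;15;25m[48;2;35;35;50m🬰[38;2;35;35;50m[48;2;15;15;25m🬛[38;2;15;15;25m[48;2;35;35;50m🬰[38;2;15;15;25m[48;2;35;35;50m🬐[38;2;15;15;25m[48;2;35;35;50m🬰[38;2;15;15;25m[48;2;35;35;50m🬰[38;2;35;35;50m[48;2;15;15;25m🬛[38;2;15;15;25m[48;2;35;35;50m🬰[38;2;15;15;25m[48;2;35;35;50m🬐[38;2;15;15;25m[48;2;35;35;50m🬰[38;2;15;15;25m[48;2;35;35;50m🬰[0m
[38;2;15;15;25m[48;2;15;15;25m [38;2;15;15;25m[48;2;15;15;25m [38;2;35;35;50m[48;2;15;15;25m▌[38;2;15;15;25m[48;2;15;15;25m [38;2;15;15;25m[48;2;35;35;50m▌[38;2;15;15;25m[48;2;15;15;25m [38;2;15;15;25m[48;2;15;15;25m [38;2;35;35;50m[48;2;15;15;25m▌[38;2;15;15;25m[48;2;15;15;25m [38;2;15;15;25m[48;2;35;35;50m▌[38;2;15;15;25m[48;2;15;15;25m [38;2;15;15;25m[48;2;15;15;25m [0m
[38;2;35;35;50m[48;2;15;15;25m🬂[38;2;35;35;50m[48;2;15;15;25m🬂[38;2;35;35;50m[48;2;15;15;25m🬕[38;2;28;28;41m[48;2;255;100;100m🬆[38;2;255;100;100m[48;2;35;35;50m🬺[38;2;23;23;35m[48;2;255;100;100m🬬[38;2;35;35;50m[48;2;15;15;25m🬂[38;2;35;35;50m[48;2;15;15;25m🬕[38;2;35;35;50m[48;2;15;15;25m🬂[38;2;35;35;50m[48;2;15;15;25m🬨[38;2;35;35;50m[48;2;15;15;25m🬂[38;2;35;35;50m[48;2;15;15;25m🬂[0m
[38;2;15;15;25m[48;2;35;35;50m🬰[38;2;15;15;25m[48;2;35;35;50m🬰[38;2;35;35;50m[48;2;15;15;25m🬛[38;2;23;23;35m[48;2;255;100;100m🬺[38;2;255;100;100m[48;2;28;28;41m🬆[38;2;15;15;25m[48;2;35;35;50m🬰[38;2;15;15;25m[48;2;35;35;50m🬰[38;2;35;35;50m[48;2;15;15;25m🬛[38;2;15;15;25m[48;2;35;35;50m🬰[38;2;15;15;25m[48;2;35;35;50m🬐[38;2;15;15;25m[48;2;35;35;50m🬰[38;2;23;23;35m[48;2;255;100;100m🬬[0m
[38;2;15;15;25m[48;2;15;15;25m [38;2;15;15;25m[48;2;15;15;25m [38;2;35;35;50m[48;2;15;15;25m▌[38;2;15;15;25m[48;2;255;100;100m🬆[38;2;255;100;100m[48;2;35;35;50m🬺[38;2;15;15;25m[48;2;255;100;100m🬬[38;2;15;15;25m[48;2;15;15;25m [38;2;35;35;50m[48;2;15;15;25m▌[38;2;15;15;25m[48;2;15;15;25m [38;2;23;23;35m[48;2;255;100;100m🬝[38;2;15;15;25m[48;2;255;100;100m🬀[38;2;255;100;100m[48;2;255;100;100m [0m
</frame>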